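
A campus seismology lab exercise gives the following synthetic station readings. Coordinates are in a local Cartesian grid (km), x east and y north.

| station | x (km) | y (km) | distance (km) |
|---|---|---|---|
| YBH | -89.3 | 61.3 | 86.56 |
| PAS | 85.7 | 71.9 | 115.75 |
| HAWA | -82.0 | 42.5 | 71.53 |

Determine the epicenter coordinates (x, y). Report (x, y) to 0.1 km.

x ≈ -15.6 km, y ≈ 15.9 km

Circle about each station: (x + 89.3)² + (y − 61.3)² = 86.56²; (x − 85.7)² + (y − 71.9)² = 115.75²; (x + 82.0)² + (y − 42.5)² = 71.53².
Subtracting the YBH equation from the PAS and HAWA equations removes the quadratic terms:
350.0 x + 21.2 y = -5123.51
14.6 x − 37.6 y = -825.84
Solving the 2×2 system: x ≈ -15.6, y ≈ 15.9 km.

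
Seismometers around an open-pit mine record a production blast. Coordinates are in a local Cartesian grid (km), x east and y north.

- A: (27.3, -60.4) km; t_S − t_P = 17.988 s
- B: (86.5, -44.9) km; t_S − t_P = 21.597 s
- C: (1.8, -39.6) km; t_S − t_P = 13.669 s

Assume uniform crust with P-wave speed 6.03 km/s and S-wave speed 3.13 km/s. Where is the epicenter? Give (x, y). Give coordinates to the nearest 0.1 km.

Distance from S−P lag: d = Δt · v_P v_S / (v_P − v_S) = Δt · (6.03·3.13)/(6.03−3.13) ≈ 6.5082·Δt.
So d_A = 117.07, d_B = 140.56, d_C = 88.96 km.
Circle about each station: (x − 27.3)² + (y + 60.4)² = 117.07²; (x − 86.5)² + (y + 44.9)² = 140.56²; (x − 1.8)² + (y + 39.6)² = 88.96².
Subtracting pairs of circle equations eliminates x²+y² and gives linear equations (the radical axes):
118.4 x + 31.0 y = -946.92
-51.0 x + 41.6 y = 2969.45
Solving the 2×2 system: x ≈ -20.2, y ≈ 46.6 km.

(-20.2, 46.6)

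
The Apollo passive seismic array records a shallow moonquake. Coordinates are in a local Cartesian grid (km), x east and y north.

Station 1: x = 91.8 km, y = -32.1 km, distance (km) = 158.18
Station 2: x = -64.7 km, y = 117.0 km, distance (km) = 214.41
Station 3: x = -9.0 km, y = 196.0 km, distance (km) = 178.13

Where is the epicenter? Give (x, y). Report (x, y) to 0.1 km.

Circle about each station: (x − 91.8)² + (y + 32.1)² = 158.18²; (x + 64.7)² + (y − 117.0)² = 214.41²; (x + 9.0)² + (y − 196.0)² = 178.13².
Subtracting the Station 1 equation from the Station 2 and Station 3 equations removes the quadratic terms:
-313.0 x + 298.2 y = -12533.30
-201.6 x + 456.2 y = 22329.97
Solving the 2×2 system: x ≈ 149.7, y ≈ 115.1 km.
Check against Station 1 (with the unrounded x, y): √((x − 91.8)²+(y + 32.1)²) = 158.18 ≈ 158.18 km. ✓

x ≈ 149.7 km, y ≈ 115.1 km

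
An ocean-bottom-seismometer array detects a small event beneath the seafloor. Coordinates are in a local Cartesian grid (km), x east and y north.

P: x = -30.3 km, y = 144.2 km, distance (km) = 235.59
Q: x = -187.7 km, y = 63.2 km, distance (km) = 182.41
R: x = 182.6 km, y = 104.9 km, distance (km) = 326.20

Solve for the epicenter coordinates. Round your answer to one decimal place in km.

(-82.2, -85.6)

Circle about each station: (x + 30.3)² + (y − 144.2)² = 235.59²; (x + 187.7)² + (y − 63.2)² = 182.41²; (x − 182.6)² + (y − 104.9)² = 326.20².
Subtracting pairs of circle equations eliminates x²+y² and gives linear equations (the radical axes):
-314.8 x − 162.0 y = 39743.04
425.8 x − 78.6 y = -28268.75
Solving the 2×2 system: x ≈ -82.2, y ≈ -85.6 km.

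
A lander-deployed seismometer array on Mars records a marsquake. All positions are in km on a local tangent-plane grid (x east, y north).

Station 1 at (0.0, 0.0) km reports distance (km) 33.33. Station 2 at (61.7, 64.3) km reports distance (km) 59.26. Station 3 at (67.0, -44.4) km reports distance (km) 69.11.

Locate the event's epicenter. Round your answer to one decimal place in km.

Circle about each station: x² + y² = 33.33²; (x − 61.7)² + (y − 64.3)² = 59.26²; (x − 67.0)² + (y + 44.4)² = 69.11².
Subtracting pairs of circle equations eliminates x²+y² and gives linear equations (the radical axes):
123.4 x + 128.6 y = 5540.52
134.0 x − 88.8 y = 2795.06
Solving the 2×2 system: x ≈ 30.2, y ≈ 14.1 km.
Check against Station 1 (with the unrounded x, y): √(x²+y²) = 33.33 ≈ 33.33 km. ✓

(30.2, 14.1)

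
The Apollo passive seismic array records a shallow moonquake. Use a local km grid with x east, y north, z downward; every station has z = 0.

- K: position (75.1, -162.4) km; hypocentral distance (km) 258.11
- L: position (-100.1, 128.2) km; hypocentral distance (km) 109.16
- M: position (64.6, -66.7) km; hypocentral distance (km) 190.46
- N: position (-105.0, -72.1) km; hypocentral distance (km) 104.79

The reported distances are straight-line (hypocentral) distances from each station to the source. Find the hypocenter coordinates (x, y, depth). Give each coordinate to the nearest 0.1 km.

(-97.8, 25.6, 37.2)

Each station gives a sphere (x−x_i)² + (y−y_i)² + z² = d_i² (stations at z=0).
Subtracting the K sphere from L and M: z² cancels, leaving linear equations in x and y:
-350.4 x + 581.2 y = 49146.35
-21.0 x + 191.4 y = 6954.04
Solving: x ≈ -97.791, y ≈ 25.603 km (keep extra digits for the depth step; rounded: -97.8, 25.6).
Then from the K sphere: z² = 258.11² − (x − 75.1)² − (y + 162.4)² with x = -97.791, y = 25.603, so z ≈ 37.207 ≈ 37.2 km.
Check against N (with the unrounded solution): distance 104.80 ≈ 104.79 km. ✓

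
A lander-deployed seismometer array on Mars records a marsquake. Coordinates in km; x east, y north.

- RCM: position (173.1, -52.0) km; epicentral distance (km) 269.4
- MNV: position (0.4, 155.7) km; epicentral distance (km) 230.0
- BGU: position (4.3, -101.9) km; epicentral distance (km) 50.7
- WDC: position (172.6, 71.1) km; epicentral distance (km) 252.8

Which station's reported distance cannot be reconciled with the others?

Solve using three stations at a time. Using MNV, BGU, WDC (subtract circle equations pairwise → linear system) gives (x, y) ≈ (-36.2, -71.4).
Distances from that point to each station vs reported:
  RCM: calculated 210.2 vs reported 269.4 → residual 59.2 km
  MNV: calculated 230.0 vs reported 230.0 → residual 0.0 km
  BGU: calculated 50.7 vs reported 50.7 → residual 0.0 km
  WDC: calculated 252.8 vs reported 252.8 → residual 0.0 km
MNV, BGU, WDC are mutually consistent (residuals ≈ 0); RCM is off by 59.2 km.

RCM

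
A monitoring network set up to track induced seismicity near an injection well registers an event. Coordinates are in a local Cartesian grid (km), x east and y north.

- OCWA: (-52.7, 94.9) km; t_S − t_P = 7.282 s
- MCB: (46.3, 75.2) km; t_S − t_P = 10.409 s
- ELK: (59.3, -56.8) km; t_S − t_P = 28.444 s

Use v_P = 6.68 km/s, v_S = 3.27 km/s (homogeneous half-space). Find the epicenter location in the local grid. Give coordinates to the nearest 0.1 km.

Distance from S−P lag: d = Δt · v_P v_S / (v_P − v_S) = Δt · (6.68·3.27)/(6.68−3.27) ≈ 6.4057·Δt.
So d_OCWA = 46.65, d_MCB = 66.68, d_ELK = 182.21 km.
Circle about each station: (x + 52.7)² + (y − 94.9)² = 46.65²; (x − 46.3)² + (y − 75.2)² = 66.68²; (x − 59.3)² + (y + 56.8)² = 182.21².
Subtracting the OCWA equation from the MCB and ELK equations removes the quadratic terms:
198.0 x − 39.4 y = -6254.57
224.0 x − 303.4 y = -36064.83
Solving the 2×2 system: x ≈ -9.3, y ≈ 112.0 km.
Check against OCWA (with the unrounded x, y): √((x + 52.7)²+(y − 94.9)²) = 46.65 ≈ 46.65 km. ✓

-9.3 km east, 112.0 km north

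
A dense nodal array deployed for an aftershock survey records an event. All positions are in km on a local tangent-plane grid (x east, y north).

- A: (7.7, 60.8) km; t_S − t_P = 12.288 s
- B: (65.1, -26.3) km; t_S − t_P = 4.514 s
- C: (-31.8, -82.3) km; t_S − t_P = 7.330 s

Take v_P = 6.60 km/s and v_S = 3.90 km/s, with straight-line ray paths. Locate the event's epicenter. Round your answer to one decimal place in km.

Distance from S−P lag: d = Δt · v_P v_S / (v_P − v_S) = Δt · (6.60·3.90)/(6.60−3.90) ≈ 9.5333·Δt.
So d_A = 117.15, d_B = 43.03, d_C = 69.88 km.
Circle about each station: (x − 7.7)² + (y − 60.8)² = 117.15²; (x − 65.1)² + (y + 26.3)² = 43.03²; (x + 31.8)² + (y + 82.3)² = 69.88².
Subtracting the A equation from the B and C equations removes the quadratic terms:
114.8 x − 174.2 y = 13046.31
-79.0 x − 286.2 y = 12869.51
Solving the 2×2 system: x ≈ 32.0, y ≈ -53.8 km.
Check against A (with the unrounded x, y): √((x − 7.7)²+(y − 60.8)²) = 117.15 ≈ 117.15 km. ✓

(32.0, -53.8)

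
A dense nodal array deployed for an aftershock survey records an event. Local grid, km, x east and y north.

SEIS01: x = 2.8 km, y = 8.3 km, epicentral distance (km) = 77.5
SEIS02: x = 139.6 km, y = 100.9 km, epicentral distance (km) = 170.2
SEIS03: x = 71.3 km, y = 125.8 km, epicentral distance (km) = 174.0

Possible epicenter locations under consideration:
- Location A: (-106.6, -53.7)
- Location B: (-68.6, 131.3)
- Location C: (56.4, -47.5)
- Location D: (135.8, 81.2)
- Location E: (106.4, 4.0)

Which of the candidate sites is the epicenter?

For each candidate, compare |candidate − station| to the reported distance:
Location A: residuals SEIS01 48.2, SEIS02 120.5, SEIS03 78.7 → max 120.5 km
Location B: residuals SEIS01 64.7, SEIS02 40.2, SEIS03 34.0 → max 64.7 km
Location C: residuals SEIS01 0.1, SEIS02 0.1, SEIS03 0.1 → max 0.1 km
Location D: residuals SEIS01 74.2, SEIS02 150.1, SEIS03 95.6 → max 150.1 km
Location E: residuals SEIS01 26.2, SEIS02 67.8, SEIS03 47.2 → max 67.8 km
Only Location C has all residuals ≈ 0.

Location C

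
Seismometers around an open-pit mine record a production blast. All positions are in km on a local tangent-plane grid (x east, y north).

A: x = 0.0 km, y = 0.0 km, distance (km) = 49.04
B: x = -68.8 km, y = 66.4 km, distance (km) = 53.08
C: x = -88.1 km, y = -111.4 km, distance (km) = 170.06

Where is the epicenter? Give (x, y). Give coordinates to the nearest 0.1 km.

(-20.4, 44.6)

Circle about each station: x² + y² = 49.04²; (x + 68.8)² + (y − 66.4)² = 53.08²; (x + 88.1)² + (y + 111.4)² = 170.06².
Subtracting the A equation from the B and C equations removes the quadratic terms:
-137.6 x + 132.8 y = 8729.84
-176.2 x − 222.8 y = -6343.91
Solving the 2×2 system: x ≈ -20.4, y ≈ 44.6 km.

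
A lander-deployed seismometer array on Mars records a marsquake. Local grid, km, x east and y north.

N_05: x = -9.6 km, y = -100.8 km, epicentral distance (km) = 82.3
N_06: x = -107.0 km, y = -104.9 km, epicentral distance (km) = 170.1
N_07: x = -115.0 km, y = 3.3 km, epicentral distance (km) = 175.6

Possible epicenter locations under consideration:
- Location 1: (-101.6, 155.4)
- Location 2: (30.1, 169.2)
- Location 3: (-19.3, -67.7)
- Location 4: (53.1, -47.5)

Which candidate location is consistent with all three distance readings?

Location 4

For each candidate, compare |candidate − station| to the reported distance:
Location 1: residuals N_05 189.9, N_06 90.3, N_07 22.9 → max 189.9 km
Location 2: residuals N_05 190.6, N_06 136.4, N_07 44.8 → max 190.6 km
Location 3: residuals N_05 47.8, N_06 74.8, N_07 56.4 → max 74.8 km
Location 4: residuals N_05 0.0, N_06 0.0, N_07 0.0 → max 0.0 km
Only Location 4 has all residuals ≈ 0.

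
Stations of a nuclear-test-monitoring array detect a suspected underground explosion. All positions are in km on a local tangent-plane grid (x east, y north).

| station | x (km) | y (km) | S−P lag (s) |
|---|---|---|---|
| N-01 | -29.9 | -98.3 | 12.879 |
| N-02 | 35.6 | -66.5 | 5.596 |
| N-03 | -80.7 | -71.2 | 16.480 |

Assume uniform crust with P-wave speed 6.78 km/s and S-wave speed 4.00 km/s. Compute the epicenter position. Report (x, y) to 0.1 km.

Distance from S−P lag: d = Δt · v_P v_S / (v_P − v_S) = Δt · (6.78·4.00)/(6.78−4.00) ≈ 9.7554·Δt.
So d_N-01 = 125.64, d_N-02 = 54.59, d_N-03 = 160.77 km.
Circle about each station: (x + 29.9)² + (y + 98.3)² = 125.64²; (x − 35.6)² + (y + 66.5)² = 54.59²; (x + 80.7)² + (y + 71.2)² = 160.77².
Subtracting the N-01 equation from the N-02 and N-03 equations removes the quadratic terms:
131.0 x + 63.6 y = 7938.05
-101.6 x + 54.2 y = -9036.55
Solving the 2×2 system: x ≈ 74.1, y ≈ -27.8 km.

x ≈ 74.1 km, y ≈ -27.8 km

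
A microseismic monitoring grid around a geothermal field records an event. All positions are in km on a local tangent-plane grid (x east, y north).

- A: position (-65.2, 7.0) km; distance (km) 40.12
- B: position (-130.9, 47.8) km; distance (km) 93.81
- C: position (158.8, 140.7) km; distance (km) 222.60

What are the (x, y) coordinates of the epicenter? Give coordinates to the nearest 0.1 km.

Circle about each station: (x + 65.2)² + (y − 7.0)² = 40.12²; (x + 130.9)² + (y − 47.8)² = 93.81²; (x − 158.8)² + (y − 140.7)² = 222.60².
Subtracting pairs of circle equations eliminates x²+y² and gives linear equations (the radical axes):
-131.4 x + 81.6 y = 7928.91
448.0 x + 267.4 y = -7227.26
Solving the 2×2 system: x ≈ -37.8, y ≈ 36.3 km.
Check against A (with the unrounded x, y): √((x + 65.2)²+(y − 7.0)²) = 40.12 ≈ 40.12 km. ✓

x ≈ -37.8 km, y ≈ 36.3 km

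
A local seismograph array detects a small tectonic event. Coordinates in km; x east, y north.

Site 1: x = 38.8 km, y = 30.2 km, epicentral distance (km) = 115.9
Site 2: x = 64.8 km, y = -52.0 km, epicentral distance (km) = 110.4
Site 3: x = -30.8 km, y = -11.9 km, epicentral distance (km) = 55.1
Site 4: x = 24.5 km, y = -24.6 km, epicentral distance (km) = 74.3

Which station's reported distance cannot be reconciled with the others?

Site 3

Solve using three stations at a time. Using Site 1, Site 2, Site 4 (subtract circle equations pairwise → linear system) gives (x, y) ≈ (-45.5, -49.3).
Distances from that point to each station vs reported:
  Site 1: calculated 115.9 vs reported 115.9 → residual 0.0 km
  Site 2: calculated 110.4 vs reported 110.4 → residual 0.0 km
  Site 3: calculated 40.2 vs reported 55.1 → residual 14.9 km
  Site 4: calculated 74.2 vs reported 74.3 → residual 0.1 km
Site 1, Site 2, Site 4 are mutually consistent (residuals ≈ 0); Site 3 is off by 14.9 km.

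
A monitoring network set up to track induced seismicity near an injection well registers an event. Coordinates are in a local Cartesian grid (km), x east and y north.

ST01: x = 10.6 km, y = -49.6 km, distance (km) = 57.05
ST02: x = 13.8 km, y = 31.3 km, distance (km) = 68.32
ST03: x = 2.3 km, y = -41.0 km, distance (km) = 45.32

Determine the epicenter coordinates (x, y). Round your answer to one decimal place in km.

x ≈ -35.5 km, y ≈ -16.0 km

Circle about each station: (x − 10.6)² + (y + 49.6)² = 57.05²; (x − 13.8)² + (y − 31.3)² = 68.32²; (x − 2.3)² + (y + 41.0)² = 45.32².
Subtracting pairs of circle equations eliminates x²+y² and gives linear equations (the radical axes):
6.4 x + 161.8 y = -2815.31
-16.6 x + 17.2 y = 314.57
Solving the 2×2 system: x ≈ -35.5, y ≈ -16.0 km.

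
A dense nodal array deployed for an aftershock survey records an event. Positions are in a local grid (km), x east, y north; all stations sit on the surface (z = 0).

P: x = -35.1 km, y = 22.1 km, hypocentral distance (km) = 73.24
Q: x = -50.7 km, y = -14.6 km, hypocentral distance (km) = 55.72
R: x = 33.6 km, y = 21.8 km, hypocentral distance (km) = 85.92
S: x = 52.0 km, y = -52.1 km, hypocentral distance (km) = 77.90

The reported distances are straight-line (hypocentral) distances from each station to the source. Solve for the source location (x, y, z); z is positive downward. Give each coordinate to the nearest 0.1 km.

Each station gives a sphere (x−x_i)² + (y−y_i)² + z² = d_i² (stations at z=0).
Subtracting the P sphere from Q and R: z² cancels, leaving linear equations in x and y:
-31.2 x − 73.4 y = 3322.61
137.4 x − 0.6 y = -2134.37
Solving: x ≈ -15.703, y ≈ -38.593 km (keep extra digits for the depth step; rounded: -15.7, -38.6).
Then from the P sphere: z² = 73.24² − (x + 35.1)² − (y − 22.1)² with x = -15.703, y = -38.593, so z ≈ 36.114 ≈ 36.1 km.

x ≈ -15.7 km, y ≈ -38.6 km, depth ≈ 36.1 km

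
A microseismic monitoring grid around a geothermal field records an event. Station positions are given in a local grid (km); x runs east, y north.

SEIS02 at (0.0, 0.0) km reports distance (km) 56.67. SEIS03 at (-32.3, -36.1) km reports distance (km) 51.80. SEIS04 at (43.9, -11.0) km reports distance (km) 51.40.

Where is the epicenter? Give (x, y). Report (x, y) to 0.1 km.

x ≈ 16.2 km, y ≈ -54.3 km

Circle about each station: x² + y² = 56.67²; (x + 32.3)² + (y + 36.1)² = 51.80²; (x − 43.9)² + (y + 11.0)² = 51.40².
Subtracting the SEIS02 equation from the SEIS03 and SEIS04 equations removes the quadratic terms:
-64.6 x − 72.2 y = 2874.75
87.8 x − 22.0 y = 2617.74
Solving the 2×2 system: x ≈ 16.2, y ≈ -54.3 km.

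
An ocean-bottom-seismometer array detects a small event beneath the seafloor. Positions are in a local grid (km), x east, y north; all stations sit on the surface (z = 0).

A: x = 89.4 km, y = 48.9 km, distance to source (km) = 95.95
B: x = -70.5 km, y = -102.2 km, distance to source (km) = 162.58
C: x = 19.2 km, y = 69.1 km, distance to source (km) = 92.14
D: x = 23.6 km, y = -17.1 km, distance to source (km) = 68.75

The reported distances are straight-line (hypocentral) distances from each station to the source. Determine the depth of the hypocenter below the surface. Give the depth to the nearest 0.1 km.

depth ≈ 64.4 km

Each station gives a sphere (x−x_i)² + (y−y_i)² + z² = d_i² (stations at z=0).
Subtracting the A sphere from B and C: z² cancels, leaving linear equations in x and y:
-319.8 x − 302.2 y = -12194.33
-140.4 x + 40.4 y = -4523.50
Solving: x ≈ 33.599, y ≈ 4.796 km (keep extra digits for the depth step; rounded: 33.6, 4.8).
Then from the A sphere: z² = 95.95² − (x − 89.4)² − (y − 48.9)² with x = 33.599, y = 4.796, so z ≈ 64.401 ≈ 64.4 km.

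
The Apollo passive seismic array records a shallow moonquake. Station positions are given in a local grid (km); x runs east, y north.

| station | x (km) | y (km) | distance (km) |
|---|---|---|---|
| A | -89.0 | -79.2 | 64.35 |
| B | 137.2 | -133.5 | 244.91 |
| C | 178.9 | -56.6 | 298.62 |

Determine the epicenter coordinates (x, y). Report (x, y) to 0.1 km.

Circle about each station: (x + 89.0)² + (y + 79.2)² = 64.35²; (x − 137.2)² + (y + 133.5)² = 244.91²; (x − 178.9)² + (y + 56.6)² = 298.62².
Subtracting the A equation from the B and C equations removes the quadratic terms:
452.4 x − 108.6 y = -33387.54
535.8 x + 45.2 y = -64017.85
Solving the 2×2 system: x ≈ -107.6, y ≈ -140.8 km.
Check against A (with the unrounded x, y): √((x + 89.0)²+(y + 79.2)²) = 64.36 ≈ 64.35 km. ✓

(-107.6, -140.8)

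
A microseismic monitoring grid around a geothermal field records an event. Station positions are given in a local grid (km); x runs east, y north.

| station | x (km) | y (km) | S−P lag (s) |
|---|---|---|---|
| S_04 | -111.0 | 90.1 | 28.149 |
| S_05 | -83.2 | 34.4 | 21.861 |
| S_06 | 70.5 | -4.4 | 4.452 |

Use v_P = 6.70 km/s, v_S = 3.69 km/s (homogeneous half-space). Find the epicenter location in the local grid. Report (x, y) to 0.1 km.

Distance from S−P lag: d = Δt · v_P v_S / (v_P − v_S) = Δt · (6.70·3.69)/(6.70−3.69) ≈ 8.2136·Δt.
So d_S_04 = 231.21, d_S_05 = 179.56, d_S_06 = 36.57 km.
Circle about each station: (x + 111.0)² + (y − 90.1)² = 231.21²; (x + 83.2)² + (y − 34.4)² = 179.56²; (x − 70.5)² + (y + 4.4)² = 36.57².
Subtracting the S_04 equation from the S_05 and S_06 equations removes the quadratic terms:
55.6 x − 111.4 y = 8882.86
363.0 x − 189.0 y = 36671.30
Solving the 2×2 system: x ≈ 80.4, y ≈ -39.6 km.

(80.4, -39.6)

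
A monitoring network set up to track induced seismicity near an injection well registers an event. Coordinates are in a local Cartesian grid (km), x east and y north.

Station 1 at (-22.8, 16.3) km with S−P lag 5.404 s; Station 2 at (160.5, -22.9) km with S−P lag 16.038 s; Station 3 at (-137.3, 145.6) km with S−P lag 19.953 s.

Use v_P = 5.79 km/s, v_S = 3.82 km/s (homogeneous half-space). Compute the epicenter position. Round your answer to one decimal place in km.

x ≈ -18.3 km, y ≈ -44.2 km

Distance from S−P lag: d = Δt · v_P v_S / (v_P − v_S) = Δt · (5.79·3.82)/(5.79−3.82) ≈ 11.2273·Δt.
So d_Station 1 = 60.67, d_Station 2 = 180.06, d_Station 3 = 224.02 km.
Circle about each station: (x + 22.8)² + (y − 16.3)² = 60.67²; (x − 160.5)² + (y + 22.9)² = 180.06²; (x + 137.3)² + (y − 145.6)² = 224.02².
Subtracting the Station 1 equation from the Station 2 and Station 3 equations removes the quadratic terms:
366.6 x − 78.4 y = -3241.62
-229.0 x + 258.6 y = -7238.99
Solving the 2×2 system: x ≈ -18.3, y ≈ -44.2 km.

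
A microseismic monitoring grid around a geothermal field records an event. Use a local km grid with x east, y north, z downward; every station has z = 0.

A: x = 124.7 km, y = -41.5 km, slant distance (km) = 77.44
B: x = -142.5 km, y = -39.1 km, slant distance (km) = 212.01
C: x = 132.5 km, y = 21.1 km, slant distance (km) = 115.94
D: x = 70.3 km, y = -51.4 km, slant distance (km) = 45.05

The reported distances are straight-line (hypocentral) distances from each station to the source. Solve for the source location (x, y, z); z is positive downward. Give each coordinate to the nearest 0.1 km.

(63.8, -61.6, 43.4)

Each station gives a sphere (x−x_i)² + (y−y_i)² + z² = d_i² (stations at z=0).
Subtracting the A sphere from B and C: z² cancels, leaving linear equations in x and y:
-534.4 x + 4.8 y = -34388.57
15.6 x + 125.2 y = -6716.01
Solving: x ≈ 63.797, y ≈ -61.591 km (keep extra digits for the depth step; rounded: 63.8, -61.6).
Then from the A sphere: z² = 77.44² − (x − 124.7)² − (y + 41.5)² with x = 63.797, y = -61.591, so z ≈ 43.407 ≈ 43.4 km.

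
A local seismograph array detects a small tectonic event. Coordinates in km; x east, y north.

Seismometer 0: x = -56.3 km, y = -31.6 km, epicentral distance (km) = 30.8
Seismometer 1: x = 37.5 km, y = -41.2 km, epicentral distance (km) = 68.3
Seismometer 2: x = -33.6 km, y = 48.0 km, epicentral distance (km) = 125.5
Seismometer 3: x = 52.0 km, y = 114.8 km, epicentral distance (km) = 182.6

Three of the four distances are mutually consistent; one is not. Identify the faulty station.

Solve using three stations at a time. Using Seismometer 0, Seismometer 1, Seismometer 3 (subtract circle equations pairwise → linear system) gives (x, y) ≈ (-30.4, -48.1).
Distances from that point to each station vs reported:
  Seismometer 0: calculated 30.7 vs reported 30.8 → residual 0.1 km
  Seismometer 1: calculated 68.3 vs reported 68.3 → residual 0.0 km
  Seismometer 2: calculated 96.2 vs reported 125.5 → residual 29.3 km
  Seismometer 3: calculated 182.6 vs reported 182.6 → residual 0.0 km
Seismometer 0, Seismometer 1, Seismometer 3 are mutually consistent (residuals ≈ 0); Seismometer 2 is off by 29.3 km.

Seismometer 2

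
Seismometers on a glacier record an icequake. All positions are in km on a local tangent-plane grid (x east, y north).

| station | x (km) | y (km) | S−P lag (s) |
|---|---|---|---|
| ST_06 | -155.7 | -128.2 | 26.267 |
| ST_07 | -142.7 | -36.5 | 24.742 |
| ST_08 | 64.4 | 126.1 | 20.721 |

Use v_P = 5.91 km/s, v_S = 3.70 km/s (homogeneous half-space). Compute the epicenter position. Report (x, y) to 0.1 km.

x ≈ 98.9 km, y ≈ -76.0 km

Distance from S−P lag: d = Δt · v_P v_S / (v_P − v_S) = Δt · (5.91·3.70)/(5.91−3.70) ≈ 9.8946·Δt.
So d_ST_06 = 259.90, d_ST_07 = 244.81, d_ST_08 = 205.03 km.
Circle about each station: (x + 155.7)² + (y + 128.2)² = 259.90²; (x + 142.7)² + (y + 36.5)² = 244.81²; (x − 64.4)² + (y − 126.1)² = 205.03².
Subtracting the ST_06 equation from the ST_07 and ST_08 equations removes the quadratic terms:
26.0 x + 183.4 y = -11366.12
440.2 x + 508.6 y = 4881.55
Solving the 2×2 system: x ≈ 98.9, y ≈ -76.0 km.
Check against ST_06 (with the unrounded x, y): √((x + 155.7)²+(y + 128.2)²) = 259.89 ≈ 259.90 km. ✓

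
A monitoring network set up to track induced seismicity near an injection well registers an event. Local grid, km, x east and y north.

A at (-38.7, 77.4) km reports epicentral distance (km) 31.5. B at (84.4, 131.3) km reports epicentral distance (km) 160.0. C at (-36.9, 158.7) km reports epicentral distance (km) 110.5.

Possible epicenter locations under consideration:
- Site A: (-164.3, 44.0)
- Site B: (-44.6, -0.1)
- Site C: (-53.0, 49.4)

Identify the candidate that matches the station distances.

Site C

For each candidate, compare |candidate − station| to the reported distance:
Site A: residuals A 98.5, B 103.6, C 60.9 → max 103.6 km
Site B: residuals A 46.2, B 24.1, C 48.5 → max 48.5 km
Site C: residuals A 0.1, B 0.0, C 0.0 → max 0.1 km
Only Site C has all residuals ≈ 0.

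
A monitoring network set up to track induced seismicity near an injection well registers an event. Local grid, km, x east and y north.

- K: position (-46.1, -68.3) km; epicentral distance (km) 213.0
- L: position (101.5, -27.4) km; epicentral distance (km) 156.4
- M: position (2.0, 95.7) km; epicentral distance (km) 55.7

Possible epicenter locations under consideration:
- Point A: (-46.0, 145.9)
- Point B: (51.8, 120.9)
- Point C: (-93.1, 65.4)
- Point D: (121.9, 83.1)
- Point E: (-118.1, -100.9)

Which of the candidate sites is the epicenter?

For each candidate, compare |candidate − station| to the reported distance:
Point A: residuals K 1.2, L 71.2, M 13.8 → max 71.2 km
Point B: residuals K 0.0, L 0.0, M 0.1 → max 0.1 km
Point C: residuals K 71.3, L 59.2, M 44.1 → max 71.3 km
Point D: residuals K 13.2, L 44.0, M 64.9 → max 64.9 km
Point E: residuals K 134.0, L 75.2, M 174.7 → max 174.7 km
Only Point B has all residuals ≈ 0.

Point B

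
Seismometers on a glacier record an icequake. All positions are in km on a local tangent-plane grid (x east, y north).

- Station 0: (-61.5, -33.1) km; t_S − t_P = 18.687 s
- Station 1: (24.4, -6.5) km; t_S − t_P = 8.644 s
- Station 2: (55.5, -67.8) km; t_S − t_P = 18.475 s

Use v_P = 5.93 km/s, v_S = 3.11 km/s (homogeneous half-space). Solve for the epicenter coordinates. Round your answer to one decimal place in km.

Distance from S−P lag: d = Δt · v_P v_S / (v_P − v_S) = Δt · (5.93·3.11)/(5.93−3.11) ≈ 6.5398·Δt.
So d_Station 0 = 122.21, d_Station 1 = 56.53, d_Station 2 = 120.82 km.
Circle about each station: (x + 61.5)² + (y + 33.1)² = 122.21²; (x − 24.4)² + (y + 6.5)² = 56.53²; (x − 55.5)² + (y + 67.8)² = 120.82².
Subtracting the Station 0 equation from the Station 1 and Station 2 equations removes the quadratic terms:
171.8 x + 53.2 y = 7499.39
234.0 x − 69.4 y = 3137.04
Solving the 2×2 system: x ≈ 28.2, y ≈ 49.9 km.
Check against Station 0 (with the unrounded x, y): √((x + 61.5)²+(y + 33.1)²) = 122.20 ≈ 122.21 km. ✓

x ≈ 28.2 km, y ≈ 49.9 km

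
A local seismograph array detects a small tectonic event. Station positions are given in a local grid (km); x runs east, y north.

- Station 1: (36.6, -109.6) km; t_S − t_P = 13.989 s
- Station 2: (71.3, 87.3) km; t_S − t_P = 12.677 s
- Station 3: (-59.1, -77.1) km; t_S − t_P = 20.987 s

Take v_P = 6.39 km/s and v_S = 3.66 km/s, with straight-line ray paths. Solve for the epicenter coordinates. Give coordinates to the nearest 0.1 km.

109.4 km east, -14.4 km north

Distance from S−P lag: d = Δt · v_P v_S / (v_P − v_S) = Δt · (6.39·3.66)/(6.39−3.66) ≈ 8.5668·Δt.
So d_Station 1 = 119.84, d_Station 2 = 108.60, d_Station 3 = 179.79 km.
Circle about each station: (x − 36.6)² + (y + 109.6)² = 119.84²; (x − 71.3)² + (y − 87.3)² = 108.60²; (x + 59.1)² + (y + 77.1)² = 179.79².
Subtracting the Station 1 equation from the Station 2 and Station 3 equations removes the quadratic terms:
69.4 x + 393.8 y = 1920.93
-191.4 x + 65.0 y = -21877.32
Solving the 2×2 system: x ≈ 109.4, y ≈ -14.4 km.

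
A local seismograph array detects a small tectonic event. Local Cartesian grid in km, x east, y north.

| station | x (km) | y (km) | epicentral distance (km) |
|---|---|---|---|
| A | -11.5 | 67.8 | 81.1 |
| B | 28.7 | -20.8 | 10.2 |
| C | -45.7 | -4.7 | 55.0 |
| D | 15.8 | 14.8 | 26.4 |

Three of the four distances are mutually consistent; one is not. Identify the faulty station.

Solve using three stations at a time. Using A, C, D (subtract circle equations pairwise → linear system) gives (x, y) ≈ (9.0, -10.7).
Distances from that point to each station vs reported:
  A: calculated 81.1 vs reported 81.1 → residual 0.0 km
  B: calculated 22.2 vs reported 10.2 → residual 12.0 km
  C: calculated 55.0 vs reported 55.0 → residual 0.0 km
  D: calculated 26.4 vs reported 26.4 → residual 0.0 km
A, C, D are mutually consistent (residuals ≈ 0); B is off by 12.0 km.

B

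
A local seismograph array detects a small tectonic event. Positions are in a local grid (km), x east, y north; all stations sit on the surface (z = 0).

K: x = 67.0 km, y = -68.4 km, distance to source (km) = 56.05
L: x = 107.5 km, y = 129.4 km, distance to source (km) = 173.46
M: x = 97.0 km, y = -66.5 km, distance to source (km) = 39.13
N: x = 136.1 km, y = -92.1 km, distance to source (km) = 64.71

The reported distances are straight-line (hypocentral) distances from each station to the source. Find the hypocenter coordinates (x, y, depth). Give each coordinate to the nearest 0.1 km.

Each station gives a sphere (x−x_i)² + (y−y_i)² + z² = d_i² (stations at z=0).
Subtracting the K sphere from L and M: z² cancels, leaving linear equations in x and y:
81.0 x + 395.6 y = -7813.72
60.0 x + 3.8 y = 6274.14
Solving: x ≈ 107.210, y ≈ -41.703 km (keep extra digits for the depth step; rounded: 107.2, -41.7).
Then from the K sphere: z² = 56.05² − (x − 67.0)² − (y + 68.4)² with x = 107.210, y = -41.703, so z ≈ 28.496 ≈ 28.5 km.

x ≈ 107.2 km, y ≈ -41.7 km, depth ≈ 28.5 km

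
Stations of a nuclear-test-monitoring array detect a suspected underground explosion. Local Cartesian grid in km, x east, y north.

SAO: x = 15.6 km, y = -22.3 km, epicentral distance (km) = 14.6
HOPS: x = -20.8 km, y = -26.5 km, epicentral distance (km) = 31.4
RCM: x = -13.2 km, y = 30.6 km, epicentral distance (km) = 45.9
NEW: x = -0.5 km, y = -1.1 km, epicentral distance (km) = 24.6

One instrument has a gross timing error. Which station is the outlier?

NEW

Solve using three stations at a time. Using SAO, HOPS, RCM (subtract circle equations pairwise → linear system) gives (x, y) ≈ (6.5, -10.9).
Distances from that point to each station vs reported:
  SAO: calculated 14.6 vs reported 14.6 → residual 0.0 km
  HOPS: calculated 31.4 vs reported 31.4 → residual 0.0 km
  RCM: calculated 45.9 vs reported 45.9 → residual 0.0 km
  NEW: calculated 12.0 vs reported 24.6 → residual 12.6 km
SAO, HOPS, RCM are mutually consistent (residuals ≈ 0); NEW is off by 12.6 km.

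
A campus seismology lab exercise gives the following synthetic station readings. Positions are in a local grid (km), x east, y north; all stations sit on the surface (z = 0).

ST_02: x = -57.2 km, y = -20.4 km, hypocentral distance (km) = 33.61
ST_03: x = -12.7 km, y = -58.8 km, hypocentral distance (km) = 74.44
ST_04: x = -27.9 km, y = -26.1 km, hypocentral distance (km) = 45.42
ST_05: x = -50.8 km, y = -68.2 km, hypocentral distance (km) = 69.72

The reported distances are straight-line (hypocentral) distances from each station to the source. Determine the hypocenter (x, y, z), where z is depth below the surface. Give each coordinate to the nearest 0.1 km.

Each station gives a sphere (x−x_i)² + (y−y_i)² + z² = d_i² (stations at z=0).
Subtracting the ST_02 sphere from ST_03 and ST_04: z² cancels, leaving linear equations in x and y:
89.0 x − 76.8 y = -4480.95
58.6 x − 11.4 y = -3161.72
Solving: x ≈ -55.004, y ≈ -5.396 km (keep extra digits for the depth step; rounded: -55.0, -5.4).
Then from the ST_02 sphere: z² = 33.61² − (x + 57.2)² − (y + 20.4)² with x = -55.004, y = -5.396, so z ≈ 29.995 ≈ 30.0 km.

x ≈ -55.0 km, y ≈ -5.4 km, depth ≈ 30.0 km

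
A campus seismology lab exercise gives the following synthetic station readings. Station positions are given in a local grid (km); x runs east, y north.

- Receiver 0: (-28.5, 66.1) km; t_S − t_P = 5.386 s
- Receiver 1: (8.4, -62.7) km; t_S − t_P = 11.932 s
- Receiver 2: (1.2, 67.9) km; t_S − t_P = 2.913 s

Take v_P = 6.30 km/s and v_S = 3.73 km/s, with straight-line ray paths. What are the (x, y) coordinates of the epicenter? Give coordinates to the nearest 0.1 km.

Distance from S−P lag: d = Δt · v_P v_S / (v_P − v_S) = Δt · (6.30·3.73)/(6.30−3.73) ≈ 9.1436·Δt.
So d_Receiver 0 = 49.25, d_Receiver 1 = 109.10, d_Receiver 2 = 26.64 km.
Circle about each station: (x + 28.5)² + (y − 66.1)² = 49.25²; (x − 8.4)² + (y + 62.7)² = 109.10²; (x − 1.2)² + (y − 67.9)² = 26.64².
Subtracting the Receiver 0 equation from the Receiver 1 and Receiver 2 equations removes the quadratic terms:
73.8 x − 257.6 y = -10656.86
59.4 x + 3.6 y = 1146.26
Solving the 2×2 system: x ≈ 16.5, y ≈ 46.1 km.

16.5 km east, 46.1 km north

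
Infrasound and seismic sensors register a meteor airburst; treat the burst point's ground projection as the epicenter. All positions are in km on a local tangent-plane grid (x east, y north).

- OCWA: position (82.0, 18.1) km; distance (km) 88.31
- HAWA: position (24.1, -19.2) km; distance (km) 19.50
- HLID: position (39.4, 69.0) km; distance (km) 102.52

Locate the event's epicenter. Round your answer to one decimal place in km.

Circle about each station: (x − 82.0)² + (y − 18.1)² = 88.31²; (x − 24.1)² + (y + 19.2)² = 19.50²; (x − 39.4)² + (y − 69.0)² = 102.52².
Subtracting pairs of circle equations eliminates x²+y² and gives linear equations (the radical axes):
-115.8 x − 74.6 y = 1316.25
-85.2 x + 101.8 y = -3449.94
Solving the 2×2 system: x ≈ 6.8, y ≈ -28.2 km.

(6.8, -28.2)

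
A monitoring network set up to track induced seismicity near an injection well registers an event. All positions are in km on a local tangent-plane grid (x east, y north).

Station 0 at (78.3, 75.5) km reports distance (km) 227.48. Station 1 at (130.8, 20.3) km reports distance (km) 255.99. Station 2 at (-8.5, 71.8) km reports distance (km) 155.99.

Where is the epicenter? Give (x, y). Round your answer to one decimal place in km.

(-118.2, -39.1)

Circle about each station: (x − 78.3)² + (y − 75.5)² = 227.48²; (x − 130.8)² + (y − 20.3)² = 255.99²; (x + 8.5)² + (y − 71.8)² = 155.99².
Subtracting the Station 0 equation from the Station 1 and Station 2 equations removes the quadratic terms:
105.0 x − 110.4 y = -8094.14
-173.6 x − 7.4 y = 20810.62
Solving the 2×2 system: x ≈ -118.2, y ≈ -39.1 km.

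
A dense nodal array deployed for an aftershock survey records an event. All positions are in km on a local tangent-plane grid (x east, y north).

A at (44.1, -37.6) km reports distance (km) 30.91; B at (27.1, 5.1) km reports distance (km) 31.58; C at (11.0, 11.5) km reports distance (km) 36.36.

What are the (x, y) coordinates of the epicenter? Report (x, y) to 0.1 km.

Circle about each station: (x − 44.1)² + (y + 37.6)² = 30.91²; (x − 27.1)² + (y − 5.1)² = 31.58²; (x − 11.0)² + (y − 11.5)² = 36.36².
Subtracting pairs of circle equations eliminates x²+y² and gives linear equations (the radical axes):
-34.0 x + 85.4 y = -2640.02
-66.2 x + 98.2 y = -3471.94
Solving the 2×2 system: x ≈ 16.1, y ≈ -24.5 km.
Check against A (with the unrounded x, y): √((x − 44.1)²+(y + 37.6)²) = 30.92 ≈ 30.91 km. ✓

(16.1, -24.5)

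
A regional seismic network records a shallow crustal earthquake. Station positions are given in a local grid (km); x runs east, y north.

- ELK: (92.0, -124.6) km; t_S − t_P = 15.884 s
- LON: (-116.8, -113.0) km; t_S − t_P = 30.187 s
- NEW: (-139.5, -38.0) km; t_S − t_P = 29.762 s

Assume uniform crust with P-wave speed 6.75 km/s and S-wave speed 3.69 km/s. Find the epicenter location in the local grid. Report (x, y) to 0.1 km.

Distance from S−P lag: d = Δt · v_P v_S / (v_P − v_S) = Δt · (6.75·3.69)/(6.75−3.69) ≈ 8.1397·Δt.
So d_ELK = 129.29, d_LON = 245.71, d_NEW = 242.25 km.
Circle about each station: (x − 92.0)² + (y + 124.6)² = 129.29²; (x + 116.8)² + (y + 113.0)² = 245.71²; (x + 139.5)² + (y + 38.0)² = 242.25².
Subtracting the ELK equation from the LON and NEW equations removes the quadratic terms:
-417.6 x + 23.2 y = -41235.42
-463.0 x + 173.2 y = -45054.07
Solving the 2×2 system: x ≈ 99.0, y ≈ 4.5 km.

x ≈ 99.0 km, y ≈ 4.5 km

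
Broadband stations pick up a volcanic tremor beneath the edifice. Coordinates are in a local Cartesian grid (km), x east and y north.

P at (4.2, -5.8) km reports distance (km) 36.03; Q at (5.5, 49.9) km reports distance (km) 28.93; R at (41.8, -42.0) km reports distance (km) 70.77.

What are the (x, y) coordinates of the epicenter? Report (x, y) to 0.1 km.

Circle about each station: (x − 4.2)² + (y + 5.8)² = 36.03²; (x − 5.5)² + (y − 49.9)² = 28.93²; (x − 41.8)² + (y + 42.0)² = 70.77².
Subtracting pairs of circle equations eliminates x²+y² and gives linear equations (the radical axes):
2.6 x + 111.4 y = 2930.20
75.2 x − 72.4 y = -250.27
Solving the 2×2 system: x ≈ 21.5, y ≈ 25.8 km.
Check against P (with the unrounded x, y): √((x − 4.2)²+(y + 5.8)²) = 36.03 ≈ 36.03 km. ✓

21.5 km east, 25.8 km north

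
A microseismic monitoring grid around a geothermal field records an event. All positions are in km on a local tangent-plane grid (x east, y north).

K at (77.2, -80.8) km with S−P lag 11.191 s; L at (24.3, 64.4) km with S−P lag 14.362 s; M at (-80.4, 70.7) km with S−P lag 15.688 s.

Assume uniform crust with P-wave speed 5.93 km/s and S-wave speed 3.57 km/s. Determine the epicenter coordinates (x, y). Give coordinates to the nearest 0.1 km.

-20.2 km east, -56.5 km north

Distance from S−P lag: d = Δt · v_P v_S / (v_P − v_S) = Δt · (5.93·3.57)/(5.93−3.57) ≈ 8.9704·Δt.
So d_K = 100.39, d_L = 128.83, d_M = 140.73 km.
Circle about each station: (x − 77.2)² + (y + 80.8)² = 100.39²; (x − 24.3)² + (y − 64.4)² = 128.83²; (x + 80.4)² + (y − 70.7)² = 140.73².
Subtracting the K equation from the L and M equations removes the quadratic terms:
-105.8 x + 290.4 y = -14269.65
-315.2 x + 303.0 y = -10752.61
Solving the 2×2 system: x ≈ -20.2, y ≈ -56.5 km.
Check against K (with the unrounded x, y): √((x − 77.2)²+(y + 80.8)²) = 100.38 ≈ 100.39 km. ✓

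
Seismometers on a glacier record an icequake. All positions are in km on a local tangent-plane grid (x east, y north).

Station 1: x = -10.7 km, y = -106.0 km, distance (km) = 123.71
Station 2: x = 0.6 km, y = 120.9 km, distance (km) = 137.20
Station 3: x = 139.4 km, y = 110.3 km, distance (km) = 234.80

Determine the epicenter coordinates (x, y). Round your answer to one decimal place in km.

-69.4 km east, 2.9 km north

Circle about each station: (x + 10.7)² + (y + 106.0)² = 123.71²; (x − 0.6)² + (y − 120.9)² = 137.20²; (x − 139.4)² + (y − 110.3)² = 234.80².
Subtracting pairs of circle equations eliminates x²+y² and gives linear equations (the radical axes):
22.6 x + 453.8 y = -253.00
300.2 x + 432.6 y = -19578.92
Solving the 2×2 system: x ≈ -69.4, y ≈ 2.9 km.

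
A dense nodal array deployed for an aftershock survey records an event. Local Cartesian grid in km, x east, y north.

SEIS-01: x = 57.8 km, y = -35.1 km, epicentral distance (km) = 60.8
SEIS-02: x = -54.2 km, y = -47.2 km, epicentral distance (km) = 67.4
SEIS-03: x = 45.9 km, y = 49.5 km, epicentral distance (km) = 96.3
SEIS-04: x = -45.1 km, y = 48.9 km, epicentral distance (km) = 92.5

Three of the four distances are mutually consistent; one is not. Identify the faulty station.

SEIS-02

Solve using three stations at a time. Using SEIS-01, SEIS-03, SEIS-04 (subtract circle equations pairwise → linear system) gives (x, y) ≈ (-3.0, -33.5).
Distances from that point to each station vs reported:
  SEIS-01: calculated 60.8 vs reported 60.8 → residual 0.0 km
  SEIS-02: calculated 53.0 vs reported 67.4 → residual 14.4 km
  SEIS-03: calculated 96.3 vs reported 96.3 → residual 0.0 km
  SEIS-04: calculated 92.5 vs reported 92.5 → residual 0.0 km
SEIS-01, SEIS-03, SEIS-04 are mutually consistent (residuals ≈ 0); SEIS-02 is off by 14.4 km.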